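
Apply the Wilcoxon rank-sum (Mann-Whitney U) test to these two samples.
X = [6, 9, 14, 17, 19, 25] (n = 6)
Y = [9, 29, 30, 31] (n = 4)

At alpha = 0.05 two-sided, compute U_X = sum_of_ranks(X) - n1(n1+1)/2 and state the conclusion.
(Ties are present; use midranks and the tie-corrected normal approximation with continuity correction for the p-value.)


Step 1: Combine and sort all 10 observations; assign midranks.
sorted (value, group): (6,X), (9,X), (9,Y), (14,X), (17,X), (19,X), (25,X), (29,Y), (30,Y), (31,Y)
ranks: 6->1, 9->2.5, 9->2.5, 14->4, 17->5, 19->6, 25->7, 29->8, 30->9, 31->10
Step 2: Rank sum for X: R1 = 1 + 2.5 + 4 + 5 + 6 + 7 = 25.5.
Step 3: U_X = R1 - n1(n1+1)/2 = 25.5 - 6*7/2 = 25.5 - 21 = 4.5.
       U_Y = n1*n2 - U_X = 24 - 4.5 = 19.5.
Step 4: Ties are present, so use the tie-corrected normal approximation (with continuity correction) for the p-value.
Step 5: p-value = 0.134407; compare to alpha = 0.05. fail to reject H0.

U_X = 4.5, p = 0.134407, fail to reject H0 at alpha = 0.05.


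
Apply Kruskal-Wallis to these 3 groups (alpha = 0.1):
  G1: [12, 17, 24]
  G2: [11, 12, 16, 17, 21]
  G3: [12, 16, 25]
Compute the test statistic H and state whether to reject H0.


Step 1: Combine all N = 11 observations and assign midranks.
sorted (value, group, rank): (11,G2,1), (12,G1,3), (12,G2,3), (12,G3,3), (16,G2,5.5), (16,G3,5.5), (17,G1,7.5), (17,G2,7.5), (21,G2,9), (24,G1,10), (25,G3,11)
Step 2: Sum ranks within each group.
R_1 = 20.5 (n_1 = 3)
R_2 = 26 (n_2 = 5)
R_3 = 19.5 (n_3 = 3)
Step 3: H = 12/(N(N+1)) * sum(R_i^2/n_i) - 3(N+1)
     = 12/(11*12) * (20.5^2/3 + 26^2/5 + 19.5^2/3) - 3*12
     = 0.090909 * 402.033 - 36
     = 0.548485.
Step 4: Ties present; correction factor C = 1 - 36/(11^3 - 11) = 0.972727. Corrected H = 0.548485 / 0.972727 = 0.563863.
Step 5: Under H0, H ~ chi^2(2); p-value = 0.754325.
Step 6: alpha = 0.1. fail to reject H0.

H = 0.5639, df = 2, p = 0.754325, fail to reject H0.


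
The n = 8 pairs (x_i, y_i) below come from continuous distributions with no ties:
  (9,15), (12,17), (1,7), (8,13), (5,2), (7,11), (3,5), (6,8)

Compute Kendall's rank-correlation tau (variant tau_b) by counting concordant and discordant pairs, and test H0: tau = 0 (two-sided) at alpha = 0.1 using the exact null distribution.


Step 1: Enumerate the 28 unordered pairs (i,j) with i<j and classify each by sign(x_j-x_i) * sign(y_j-y_i).
  (1,2):dx=+3,dy=+2->C; (1,3):dx=-8,dy=-8->C; (1,4):dx=-1,dy=-2->C; (1,5):dx=-4,dy=-13->C
  (1,6):dx=-2,dy=-4->C; (1,7):dx=-6,dy=-10->C; (1,8):dx=-3,dy=-7->C; (2,3):dx=-11,dy=-10->C
  (2,4):dx=-4,dy=-4->C; (2,5):dx=-7,dy=-15->C; (2,6):dx=-5,dy=-6->C; (2,7):dx=-9,dy=-12->C
  (2,8):dx=-6,dy=-9->C; (3,4):dx=+7,dy=+6->C; (3,5):dx=+4,dy=-5->D; (3,6):dx=+6,dy=+4->C
  (3,7):dx=+2,dy=-2->D; (3,8):dx=+5,dy=+1->C; (4,5):dx=-3,dy=-11->C; (4,6):dx=-1,dy=-2->C
  (4,7):dx=-5,dy=-8->C; (4,8):dx=-2,dy=-5->C; (5,6):dx=+2,dy=+9->C; (5,7):dx=-2,dy=+3->D
  (5,8):dx=+1,dy=+6->C; (6,7):dx=-4,dy=-6->C; (6,8):dx=-1,dy=-3->C; (7,8):dx=+3,dy=+3->C
Step 2: C = 25, D = 3, total pairs = 28.
Step 3: tau = (C - D)/(n(n-1)/2) = (25 - 3)/28 = 0.785714.
Step 4: Exact two-sided p-value (enumerate n! = 40320 permutations of y under H0): p = 0.005506.
Step 5: alpha = 0.1. reject H0.

tau_b = 0.7857 (C=25, D=3), p = 0.005506, reject H0.


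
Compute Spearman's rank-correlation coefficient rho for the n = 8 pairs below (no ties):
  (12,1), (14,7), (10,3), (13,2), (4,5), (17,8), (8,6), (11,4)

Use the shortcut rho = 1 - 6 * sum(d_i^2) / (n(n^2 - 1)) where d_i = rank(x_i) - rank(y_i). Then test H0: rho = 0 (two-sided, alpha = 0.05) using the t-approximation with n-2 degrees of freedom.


Step 1: Rank x and y separately (midranks; no ties here).
rank(x): 12->5, 14->7, 10->3, 13->6, 4->1, 17->8, 8->2, 11->4
rank(y): 1->1, 7->7, 3->3, 2->2, 5->5, 8->8, 6->6, 4->4
Step 2: d_i = R_x(i) - R_y(i); compute d_i^2.
  (5-1)^2=16, (7-7)^2=0, (3-3)^2=0, (6-2)^2=16, (1-5)^2=16, (8-8)^2=0, (2-6)^2=16, (4-4)^2=0
sum(d^2) = 64.
Step 3: rho = 1 - 6*64 / (8*(8^2 - 1)) = 1 - 384/504 = 0.238095.
Step 4: Under H0, t = rho * sqrt((n-2)/(1-rho^2)) = 0.6005 ~ t(6).
Step 5: Two-sided p-value from the t-distribution with 6 df = 0.570156.
Step 6: alpha = 0.05. fail to reject H0.

rho = 0.2381, p = 0.570156, fail to reject H0 at alpha = 0.05.


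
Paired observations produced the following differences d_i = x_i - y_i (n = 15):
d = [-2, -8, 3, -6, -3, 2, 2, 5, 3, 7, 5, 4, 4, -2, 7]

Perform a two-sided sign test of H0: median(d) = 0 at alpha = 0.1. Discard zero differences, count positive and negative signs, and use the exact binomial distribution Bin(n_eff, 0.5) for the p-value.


Step 1: Discard zero differences. Original n = 15; n_eff = number of nonzero differences = 15.
Nonzero differences (with sign): -2, -8, +3, -6, -3, +2, +2, +5, +3, +7, +5, +4, +4, -2, +7
Step 2: Count signs: positive = 10, negative = 5.
Step 3: Under H0: P(positive) = 0.5, so the number of positives S ~ Bin(15, 0.5).
Step 4: Two-sided exact p-value = sum of Bin(15,0.5) probabilities at or below the observed probability = 0.301758.
Step 5: alpha = 0.1. fail to reject H0.

n_eff = 15, pos = 10, neg = 5, p = 0.301758, fail to reject H0.


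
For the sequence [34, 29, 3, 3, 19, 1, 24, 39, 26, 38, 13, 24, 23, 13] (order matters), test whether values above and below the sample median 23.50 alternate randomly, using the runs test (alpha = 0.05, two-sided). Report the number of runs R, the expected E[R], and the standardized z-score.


Step 1: Compute median = 23.50; label A = above, B = below.
Labels in order: AABBBBAAAABABB  (n_A = 7, n_B = 7)
Step 2: Count runs R = 6.
Step 3: Under H0 (random ordering), E[R] = 2*n_A*n_B/(n_A+n_B) + 1 = 2*7*7/14 + 1 = 8.0000.
        Var[R] = 2*n_A*n_B*(2*n_A*n_B - n_A - n_B) / ((n_A+n_B)^2 * (n_A+n_B-1)) = 8232/2548 = 3.2308.
        SD[R] = 1.7974.
Step 4: Continuity-corrected z = (R + 0.5 - E[R]) / SD[R] = (6 + 0.5 - 8.0000) / 1.7974 = -0.8345.
Step 5: Two-sided p-value via normal approximation = 2*(1 - Phi(|z|)) = 0.403986.
Step 6: alpha = 0.05. fail to reject H0.

R = 6, z = -0.8345, p = 0.403986, fail to reject H0.


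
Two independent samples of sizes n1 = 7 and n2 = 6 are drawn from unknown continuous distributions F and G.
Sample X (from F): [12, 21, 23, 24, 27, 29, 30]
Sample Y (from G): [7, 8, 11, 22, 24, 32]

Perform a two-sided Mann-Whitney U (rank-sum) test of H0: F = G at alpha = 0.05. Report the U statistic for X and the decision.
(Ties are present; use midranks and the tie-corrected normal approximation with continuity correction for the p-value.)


Step 1: Combine and sort all 13 observations; assign midranks.
sorted (value, group): (7,Y), (8,Y), (11,Y), (12,X), (21,X), (22,Y), (23,X), (24,X), (24,Y), (27,X), (29,X), (30,X), (32,Y)
ranks: 7->1, 8->2, 11->3, 12->4, 21->5, 22->6, 23->7, 24->8.5, 24->8.5, 27->10, 29->11, 30->12, 32->13
Step 2: Rank sum for X: R1 = 4 + 5 + 7 + 8.5 + 10 + 11 + 12 = 57.5.
Step 3: U_X = R1 - n1(n1+1)/2 = 57.5 - 7*8/2 = 57.5 - 28 = 29.5.
       U_Y = n1*n2 - U_X = 42 - 29.5 = 12.5.
Step 4: Ties are present, so use the tie-corrected normal approximation (with continuity correction) for the p-value.
Step 5: p-value = 0.252445; compare to alpha = 0.05. fail to reject H0.

U_X = 29.5, p = 0.252445, fail to reject H0 at alpha = 0.05.


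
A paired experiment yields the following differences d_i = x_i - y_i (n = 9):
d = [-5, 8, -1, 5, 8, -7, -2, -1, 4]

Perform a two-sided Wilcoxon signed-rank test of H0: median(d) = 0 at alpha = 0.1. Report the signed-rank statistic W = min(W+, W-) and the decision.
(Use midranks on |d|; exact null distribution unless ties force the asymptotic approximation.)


Step 1: Drop any zero differences (none here) and take |d_i|.
|d| = [5, 8, 1, 5, 8, 7, 2, 1, 4]
Step 2: Midrank |d_i| (ties get averaged ranks).
ranks: |5|->5.5, |8|->8.5, |1|->1.5, |5|->5.5, |8|->8.5, |7|->7, |2|->3, |1|->1.5, |4|->4
Step 3: Attach original signs; sum ranks with positive sign and with negative sign.
W+ = 8.5 + 5.5 + 8.5 + 4 = 26.5
W- = 5.5 + 1.5 + 7 + 3 + 1.5 = 18.5
(Check: W+ + W- = 45 should equal n(n+1)/2 = 45.)
Step 4: Test statistic W = min(W+, W-) = 18.5.
Step 5: Ties in |d|, so use the tie-corrected normal approximation.
        E[W] = n(n+1)/4 = 9*10/4 = 22.5.
        Tie groups: |d|=1 (t=2), |d|=5 (t=2), |d|=8 (t=2); sum(t^3 - t) = 18.
        Var[W] = n(n+1)(2n+1)/24 - sum(t^3-t)/48 = 1710/24 - 18/48 = 70.875.
        z = (W - E[W]) / sqrt(Var[W]) = (18.5 - 22.5) / 8.4187 = -0.4751.
        Two-sided p = 2*Phi(z) = 0.634694.
Step 6: alpha = 0.1. fail to reject H0.

W+ = 26.5, W- = 18.5, W = min = 18.5, p = 0.634694, fail to reject H0.


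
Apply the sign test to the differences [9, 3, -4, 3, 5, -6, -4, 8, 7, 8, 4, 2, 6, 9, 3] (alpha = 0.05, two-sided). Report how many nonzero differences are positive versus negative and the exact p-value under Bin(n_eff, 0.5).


Step 1: Discard zero differences. Original n = 15; n_eff = number of nonzero differences = 15.
Nonzero differences (with sign): +9, +3, -4, +3, +5, -6, -4, +8, +7, +8, +4, +2, +6, +9, +3
Step 2: Count signs: positive = 12, negative = 3.
Step 3: Under H0: P(positive) = 0.5, so the number of positives S ~ Bin(15, 0.5).
Step 4: Two-sided exact p-value = sum of Bin(15,0.5) probabilities at or below the observed probability = 0.035156.
Step 5: alpha = 0.05. reject H0.

n_eff = 15, pos = 12, neg = 3, p = 0.035156, reject H0.


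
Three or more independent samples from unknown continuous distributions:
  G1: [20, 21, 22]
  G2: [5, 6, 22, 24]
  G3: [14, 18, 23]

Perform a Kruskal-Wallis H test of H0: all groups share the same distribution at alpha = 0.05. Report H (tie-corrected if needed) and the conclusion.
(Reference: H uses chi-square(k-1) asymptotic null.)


Step 1: Combine all N = 10 observations and assign midranks.
sorted (value, group, rank): (5,G2,1), (6,G2,2), (14,G3,3), (18,G3,4), (20,G1,5), (21,G1,6), (22,G1,7.5), (22,G2,7.5), (23,G3,9), (24,G2,10)
Step 2: Sum ranks within each group.
R_1 = 18.5 (n_1 = 3)
R_2 = 20.5 (n_2 = 4)
R_3 = 16 (n_3 = 3)
Step 3: H = 12/(N(N+1)) * sum(R_i^2/n_i) - 3(N+1)
     = 12/(10*11) * (18.5^2/3 + 20.5^2/4 + 16^2/3) - 3*11
     = 0.109091 * 304.479 - 33
     = 0.215909.
Step 4: Ties present; correction factor C = 1 - 6/(10^3 - 10) = 0.993939. Corrected H = 0.215909 / 0.993939 = 0.217226.
Step 5: Under H0, H ~ chi^2(2); p-value = 0.897078.
Step 6: alpha = 0.05. fail to reject H0.

H = 0.2172, df = 2, p = 0.897078, fail to reject H0.


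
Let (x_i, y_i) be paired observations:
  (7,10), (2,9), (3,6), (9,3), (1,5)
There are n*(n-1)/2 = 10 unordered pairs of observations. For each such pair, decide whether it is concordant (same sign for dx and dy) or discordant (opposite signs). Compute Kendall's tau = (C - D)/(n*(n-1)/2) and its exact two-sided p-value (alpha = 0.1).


Step 1: Enumerate the 10 unordered pairs (i,j) with i<j and classify each by sign(x_j-x_i) * sign(y_j-y_i).
  (1,2):dx=-5,dy=-1->C; (1,3):dx=-4,dy=-4->C; (1,4):dx=+2,dy=-7->D; (1,5):dx=-6,dy=-5->C
  (2,3):dx=+1,dy=-3->D; (2,4):dx=+7,dy=-6->D; (2,5):dx=-1,dy=-4->C; (3,4):dx=+6,dy=-3->D
  (3,5):dx=-2,dy=-1->C; (4,5):dx=-8,dy=+2->D
Step 2: C = 5, D = 5, total pairs = 10.
Step 3: tau = (C - D)/(n(n-1)/2) = (5 - 5)/10 = 0.000000.
Step 4: Exact two-sided p-value (enumerate n! = 120 permutations of y under H0): p = 1.000000.
Step 5: alpha = 0.1. fail to reject H0.

tau_b = 0.0000 (C=5, D=5), p = 1.000000, fail to reject H0.


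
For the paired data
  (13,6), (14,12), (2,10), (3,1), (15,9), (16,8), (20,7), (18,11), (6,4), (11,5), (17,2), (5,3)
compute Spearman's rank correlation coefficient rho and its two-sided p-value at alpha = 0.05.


Step 1: Rank x and y separately (midranks; no ties here).
rank(x): 13->6, 14->7, 2->1, 3->2, 15->8, 16->9, 20->12, 18->11, 6->4, 11->5, 17->10, 5->3
rank(y): 6->6, 12->12, 10->10, 1->1, 9->9, 8->8, 7->7, 11->11, 4->4, 5->5, 2->2, 3->3
Step 2: d_i = R_x(i) - R_y(i); compute d_i^2.
  (6-6)^2=0, (7-12)^2=25, (1-10)^2=81, (2-1)^2=1, (8-9)^2=1, (9-8)^2=1, (12-7)^2=25, (11-11)^2=0, (4-4)^2=0, (5-5)^2=0, (10-2)^2=64, (3-3)^2=0
sum(d^2) = 198.
Step 3: rho = 1 - 6*198 / (12*(12^2 - 1)) = 1 - 1188/1716 = 0.307692.
Step 4: Under H0, t = rho * sqrt((n-2)/(1-rho^2)) = 1.0226 ~ t(10).
Step 5: Two-sided p-value from the t-distribution with 10 df = 0.330589.
Step 6: alpha = 0.05. fail to reject H0.

rho = 0.3077, p = 0.330589, fail to reject H0 at alpha = 0.05.


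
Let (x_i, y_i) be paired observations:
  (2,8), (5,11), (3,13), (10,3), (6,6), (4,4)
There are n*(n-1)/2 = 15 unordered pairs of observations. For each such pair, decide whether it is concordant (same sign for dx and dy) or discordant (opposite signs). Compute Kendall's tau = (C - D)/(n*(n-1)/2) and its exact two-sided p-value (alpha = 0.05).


Step 1: Enumerate the 15 unordered pairs (i,j) with i<j and classify each by sign(x_j-x_i) * sign(y_j-y_i).
  (1,2):dx=+3,dy=+3->C; (1,3):dx=+1,dy=+5->C; (1,4):dx=+8,dy=-5->D; (1,5):dx=+4,dy=-2->D
  (1,6):dx=+2,dy=-4->D; (2,3):dx=-2,dy=+2->D; (2,4):dx=+5,dy=-8->D; (2,5):dx=+1,dy=-5->D
  (2,6):dx=-1,dy=-7->C; (3,4):dx=+7,dy=-10->D; (3,5):dx=+3,dy=-7->D; (3,6):dx=+1,dy=-9->D
  (4,5):dx=-4,dy=+3->D; (4,6):dx=-6,dy=+1->D; (5,6):dx=-2,dy=-2->C
Step 2: C = 4, D = 11, total pairs = 15.
Step 3: tau = (C - D)/(n(n-1)/2) = (4 - 11)/15 = -0.466667.
Step 4: Exact two-sided p-value (enumerate n! = 720 permutations of y under H0): p = 0.272222.
Step 5: alpha = 0.05. fail to reject H0.

tau_b = -0.4667 (C=4, D=11), p = 0.272222, fail to reject H0.


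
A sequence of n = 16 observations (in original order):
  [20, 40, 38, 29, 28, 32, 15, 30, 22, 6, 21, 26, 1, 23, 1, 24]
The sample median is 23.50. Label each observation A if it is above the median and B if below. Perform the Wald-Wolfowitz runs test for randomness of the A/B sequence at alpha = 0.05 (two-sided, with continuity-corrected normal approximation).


Step 1: Compute median = 23.50; label A = above, B = below.
Labels in order: BAAAAABABBBABBBA  (n_A = 8, n_B = 8)
Step 2: Count runs R = 8.
Step 3: Under H0 (random ordering), E[R] = 2*n_A*n_B/(n_A+n_B) + 1 = 2*8*8/16 + 1 = 9.0000.
        Var[R] = 2*n_A*n_B*(2*n_A*n_B - n_A - n_B) / ((n_A+n_B)^2 * (n_A+n_B-1)) = 14336/3840 = 3.7333.
        SD[R] = 1.9322.
Step 4: Continuity-corrected z = (R + 0.5 - E[R]) / SD[R] = (8 + 0.5 - 9.0000) / 1.9322 = -0.2588.
Step 5: Two-sided p-value via normal approximation = 2*(1 - Phi(|z|)) = 0.795809.
Step 6: alpha = 0.05. fail to reject H0.

R = 8, z = -0.2588, p = 0.795809, fail to reject H0.


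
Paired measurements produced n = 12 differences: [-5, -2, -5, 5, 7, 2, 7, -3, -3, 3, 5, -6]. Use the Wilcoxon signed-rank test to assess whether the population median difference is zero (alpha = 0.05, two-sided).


Step 1: Drop any zero differences (none here) and take |d_i|.
|d| = [5, 2, 5, 5, 7, 2, 7, 3, 3, 3, 5, 6]
Step 2: Midrank |d_i| (ties get averaged ranks).
ranks: |5|->7.5, |2|->1.5, |5|->7.5, |5|->7.5, |7|->11.5, |2|->1.5, |7|->11.5, |3|->4, |3|->4, |3|->4, |5|->7.5, |6|->10
Step 3: Attach original signs; sum ranks with positive sign and with negative sign.
W+ = 7.5 + 11.5 + 1.5 + 11.5 + 4 + 7.5 = 43.5
W- = 7.5 + 1.5 + 7.5 + 4 + 4 + 10 = 34.5
(Check: W+ + W- = 78 should equal n(n+1)/2 = 78.)
Step 4: Test statistic W = min(W+, W-) = 34.5.
Step 5: Ties in |d|, so use the tie-corrected normal approximation.
        E[W] = n(n+1)/4 = 12*13/4 = 39.
        Tie groups: |d|=2 (t=2), |d|=3 (t=3), |d|=5 (t=4), |d|=7 (t=2); sum(t^3 - t) = 96.
        Var[W] = n(n+1)(2n+1)/24 - sum(t^3-t)/48 = 3900/24 - 96/48 = 160.5.
        z = (W - E[W]) / sqrt(Var[W]) = (34.5 - 39) / 12.6689 = -0.3552.
        Two-sided p = 2*Phi(z) = 0.722439.
Step 6: alpha = 0.05. fail to reject H0.

W+ = 43.5, W- = 34.5, W = min = 34.5, p = 0.722439, fail to reject H0.


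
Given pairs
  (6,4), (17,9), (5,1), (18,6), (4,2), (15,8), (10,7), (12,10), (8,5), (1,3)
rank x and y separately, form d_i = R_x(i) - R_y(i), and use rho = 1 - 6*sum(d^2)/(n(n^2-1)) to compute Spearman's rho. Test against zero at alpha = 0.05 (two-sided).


Step 1: Rank x and y separately (midranks; no ties here).
rank(x): 6->4, 17->9, 5->3, 18->10, 4->2, 15->8, 10->6, 12->7, 8->5, 1->1
rank(y): 4->4, 9->9, 1->1, 6->6, 2->2, 8->8, 7->7, 10->10, 5->5, 3->3
Step 2: d_i = R_x(i) - R_y(i); compute d_i^2.
  (4-4)^2=0, (9-9)^2=0, (3-1)^2=4, (10-6)^2=16, (2-2)^2=0, (8-8)^2=0, (6-7)^2=1, (7-10)^2=9, (5-5)^2=0, (1-3)^2=4
sum(d^2) = 34.
Step 3: rho = 1 - 6*34 / (10*(10^2 - 1)) = 1 - 204/990 = 0.793939.
Step 4: Under H0, t = rho * sqrt((n-2)/(1-rho^2)) = 3.6934 ~ t(8).
Step 5: Two-sided p-value from the t-distribution with 8 df = 0.006100.
Step 6: alpha = 0.05. reject H0.

rho = 0.7939, p = 0.006100, reject H0 at alpha = 0.05.


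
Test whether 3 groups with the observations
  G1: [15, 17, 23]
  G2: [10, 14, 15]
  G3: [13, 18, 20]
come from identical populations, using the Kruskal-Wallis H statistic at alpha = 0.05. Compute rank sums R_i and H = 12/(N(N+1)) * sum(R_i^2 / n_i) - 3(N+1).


Step 1: Combine all N = 9 observations and assign midranks.
sorted (value, group, rank): (10,G2,1), (13,G3,2), (14,G2,3), (15,G1,4.5), (15,G2,4.5), (17,G1,6), (18,G3,7), (20,G3,8), (23,G1,9)
Step 2: Sum ranks within each group.
R_1 = 19.5 (n_1 = 3)
R_2 = 8.5 (n_2 = 3)
R_3 = 17 (n_3 = 3)
Step 3: H = 12/(N(N+1)) * sum(R_i^2/n_i) - 3(N+1)
     = 12/(9*10) * (19.5^2/3 + 8.5^2/3 + 17^2/3) - 3*10
     = 0.133333 * 247.167 - 30
     = 2.955556.
Step 4: Ties present; correction factor C = 1 - 6/(9^3 - 9) = 0.991667. Corrected H = 2.955556 / 0.991667 = 2.980392.
Step 5: Under H0, H ~ chi^2(2); p-value = 0.225328.
Step 6: alpha = 0.05. fail to reject H0.

H = 2.9804, df = 2, p = 0.225328, fail to reject H0.


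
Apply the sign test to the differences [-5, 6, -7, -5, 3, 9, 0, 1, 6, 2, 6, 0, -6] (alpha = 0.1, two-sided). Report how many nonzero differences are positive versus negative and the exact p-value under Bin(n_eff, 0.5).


Step 1: Discard zero differences. Original n = 13; n_eff = number of nonzero differences = 11.
Nonzero differences (with sign): -5, +6, -7, -5, +3, +9, +1, +6, +2, +6, -6
Step 2: Count signs: positive = 7, negative = 4.
Step 3: Under H0: P(positive) = 0.5, so the number of positives S ~ Bin(11, 0.5).
Step 4: Two-sided exact p-value = sum of Bin(11,0.5) probabilities at or below the observed probability = 0.548828.
Step 5: alpha = 0.1. fail to reject H0.

n_eff = 11, pos = 7, neg = 4, p = 0.548828, fail to reject H0.


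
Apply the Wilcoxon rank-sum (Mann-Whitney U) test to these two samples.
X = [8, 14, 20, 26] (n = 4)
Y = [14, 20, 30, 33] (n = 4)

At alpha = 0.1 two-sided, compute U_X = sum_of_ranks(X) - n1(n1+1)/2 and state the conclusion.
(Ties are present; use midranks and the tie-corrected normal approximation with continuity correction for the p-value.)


Step 1: Combine and sort all 8 observations; assign midranks.
sorted (value, group): (8,X), (14,X), (14,Y), (20,X), (20,Y), (26,X), (30,Y), (33,Y)
ranks: 8->1, 14->2.5, 14->2.5, 20->4.5, 20->4.5, 26->6, 30->7, 33->8
Step 2: Rank sum for X: R1 = 1 + 2.5 + 4.5 + 6 = 14.
Step 3: U_X = R1 - n1(n1+1)/2 = 14 - 4*5/2 = 14 - 10 = 4.
       U_Y = n1*n2 - U_X = 16 - 4 = 12.
Step 4: Ties are present, so use the tie-corrected normal approximation (with continuity correction) for the p-value.
Step 5: p-value = 0.306492; compare to alpha = 0.1. fail to reject H0.

U_X = 4, p = 0.306492, fail to reject H0 at alpha = 0.1.


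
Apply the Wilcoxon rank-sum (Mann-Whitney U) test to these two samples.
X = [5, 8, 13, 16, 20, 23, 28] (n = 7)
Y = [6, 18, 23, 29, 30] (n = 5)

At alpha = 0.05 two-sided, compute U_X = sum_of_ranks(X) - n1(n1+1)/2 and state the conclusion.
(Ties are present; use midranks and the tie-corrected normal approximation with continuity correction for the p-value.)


Step 1: Combine and sort all 12 observations; assign midranks.
sorted (value, group): (5,X), (6,Y), (8,X), (13,X), (16,X), (18,Y), (20,X), (23,X), (23,Y), (28,X), (29,Y), (30,Y)
ranks: 5->1, 6->2, 8->3, 13->4, 16->5, 18->6, 20->7, 23->8.5, 23->8.5, 28->10, 29->11, 30->12
Step 2: Rank sum for X: R1 = 1 + 3 + 4 + 5 + 7 + 8.5 + 10 = 38.5.
Step 3: U_X = R1 - n1(n1+1)/2 = 38.5 - 7*8/2 = 38.5 - 28 = 10.5.
       U_Y = n1*n2 - U_X = 35 - 10.5 = 24.5.
Step 4: Ties are present, so use the tie-corrected normal approximation (with continuity correction) for the p-value.
Step 5: p-value = 0.290307; compare to alpha = 0.05. fail to reject H0.

U_X = 10.5, p = 0.290307, fail to reject H0 at alpha = 0.05.


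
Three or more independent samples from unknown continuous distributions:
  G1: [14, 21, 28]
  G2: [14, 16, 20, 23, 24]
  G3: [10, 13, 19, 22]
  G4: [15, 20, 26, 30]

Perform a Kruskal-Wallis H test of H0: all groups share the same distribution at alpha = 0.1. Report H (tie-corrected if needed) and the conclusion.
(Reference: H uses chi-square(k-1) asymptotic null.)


Step 1: Combine all N = 16 observations and assign midranks.
sorted (value, group, rank): (10,G3,1), (13,G3,2), (14,G1,3.5), (14,G2,3.5), (15,G4,5), (16,G2,6), (19,G3,7), (20,G2,8.5), (20,G4,8.5), (21,G1,10), (22,G3,11), (23,G2,12), (24,G2,13), (26,G4,14), (28,G1,15), (30,G4,16)
Step 2: Sum ranks within each group.
R_1 = 28.5 (n_1 = 3)
R_2 = 43 (n_2 = 5)
R_3 = 21 (n_3 = 4)
R_4 = 43.5 (n_4 = 4)
Step 3: H = 12/(N(N+1)) * sum(R_i^2/n_i) - 3(N+1)
     = 12/(16*17) * (28.5^2/3 + 43^2/5 + 21^2/4 + 43.5^2/4) - 3*17
     = 0.044118 * 1223.86 - 51
     = 2.993934.
Step 4: Ties present; correction factor C = 1 - 12/(16^3 - 16) = 0.997059. Corrected H = 2.993934 / 0.997059 = 3.002765.
Step 5: Under H0, H ~ chi^2(3); p-value = 0.391199.
Step 6: alpha = 0.1. fail to reject H0.

H = 3.0028, df = 3, p = 0.391199, fail to reject H0.


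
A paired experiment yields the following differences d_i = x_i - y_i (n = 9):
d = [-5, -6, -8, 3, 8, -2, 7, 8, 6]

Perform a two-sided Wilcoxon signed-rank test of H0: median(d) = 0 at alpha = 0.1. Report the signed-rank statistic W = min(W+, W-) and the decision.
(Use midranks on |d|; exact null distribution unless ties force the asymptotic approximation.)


Step 1: Drop any zero differences (none here) and take |d_i|.
|d| = [5, 6, 8, 3, 8, 2, 7, 8, 6]
Step 2: Midrank |d_i| (ties get averaged ranks).
ranks: |5|->3, |6|->4.5, |8|->8, |3|->2, |8|->8, |2|->1, |7|->6, |8|->8, |6|->4.5
Step 3: Attach original signs; sum ranks with positive sign and with negative sign.
W+ = 2 + 8 + 6 + 8 + 4.5 = 28.5
W- = 3 + 4.5 + 8 + 1 = 16.5
(Check: W+ + W- = 45 should equal n(n+1)/2 = 45.)
Step 4: Test statistic W = min(W+, W-) = 16.5.
Step 5: Ties in |d|, so use the tie-corrected normal approximation.
        E[W] = n(n+1)/4 = 9*10/4 = 22.5.
        Tie groups: |d|=6 (t=2), |d|=8 (t=3); sum(t^3 - t) = 30.
        Var[W] = n(n+1)(2n+1)/24 - sum(t^3-t)/48 = 1710/24 - 30/48 = 70.625.
        z = (W - E[W]) / sqrt(Var[W]) = (16.5 - 22.5) / 8.4039 = -0.7140.
        Two-sided p = 2*Phi(z) = 0.475254.
Step 6: alpha = 0.1. fail to reject H0.

W+ = 28.5, W- = 16.5, W = min = 16.5, p = 0.475254, fail to reject H0.


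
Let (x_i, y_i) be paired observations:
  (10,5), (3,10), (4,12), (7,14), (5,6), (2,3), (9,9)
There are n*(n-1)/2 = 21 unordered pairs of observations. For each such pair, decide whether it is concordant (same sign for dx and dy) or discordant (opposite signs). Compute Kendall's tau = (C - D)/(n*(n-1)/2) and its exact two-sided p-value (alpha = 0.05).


Step 1: Enumerate the 21 unordered pairs (i,j) with i<j and classify each by sign(x_j-x_i) * sign(y_j-y_i).
  (1,2):dx=-7,dy=+5->D; (1,3):dx=-6,dy=+7->D; (1,4):dx=-3,dy=+9->D; (1,5):dx=-5,dy=+1->D
  (1,6):dx=-8,dy=-2->C; (1,7):dx=-1,dy=+4->D; (2,3):dx=+1,dy=+2->C; (2,4):dx=+4,dy=+4->C
  (2,5):dx=+2,dy=-4->D; (2,6):dx=-1,dy=-7->C; (2,7):dx=+6,dy=-1->D; (3,4):dx=+3,dy=+2->C
  (3,5):dx=+1,dy=-6->D; (3,6):dx=-2,dy=-9->C; (3,7):dx=+5,dy=-3->D; (4,5):dx=-2,dy=-8->C
  (4,6):dx=-5,dy=-11->C; (4,7):dx=+2,dy=-5->D; (5,6):dx=-3,dy=-3->C; (5,7):dx=+4,dy=+3->C
  (6,7):dx=+7,dy=+6->C
Step 2: C = 11, D = 10, total pairs = 21.
Step 3: tau = (C - D)/(n(n-1)/2) = (11 - 10)/21 = 0.047619.
Step 4: Exact two-sided p-value (enumerate n! = 5040 permutations of y under H0): p = 1.000000.
Step 5: alpha = 0.05. fail to reject H0.

tau_b = 0.0476 (C=11, D=10), p = 1.000000, fail to reject H0.


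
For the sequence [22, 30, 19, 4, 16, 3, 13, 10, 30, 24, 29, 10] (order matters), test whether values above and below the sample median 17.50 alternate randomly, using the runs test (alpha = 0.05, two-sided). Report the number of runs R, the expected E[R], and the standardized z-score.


Step 1: Compute median = 17.50; label A = above, B = below.
Labels in order: AAABBBBBAAAB  (n_A = 6, n_B = 6)
Step 2: Count runs R = 4.
Step 3: Under H0 (random ordering), E[R] = 2*n_A*n_B/(n_A+n_B) + 1 = 2*6*6/12 + 1 = 7.0000.
        Var[R] = 2*n_A*n_B*(2*n_A*n_B - n_A - n_B) / ((n_A+n_B)^2 * (n_A+n_B-1)) = 4320/1584 = 2.7273.
        SD[R] = 1.6514.
Step 4: Continuity-corrected z = (R + 0.5 - E[R]) / SD[R] = (4 + 0.5 - 7.0000) / 1.6514 = -1.5138.
Step 5: Two-sided p-value via normal approximation = 2*(1 - Phi(|z|)) = 0.130070.
Step 6: alpha = 0.05. fail to reject H0.

R = 4, z = -1.5138, p = 0.130070, fail to reject H0.


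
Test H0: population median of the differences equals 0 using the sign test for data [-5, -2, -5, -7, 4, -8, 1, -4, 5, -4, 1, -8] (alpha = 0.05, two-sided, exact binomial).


Step 1: Discard zero differences. Original n = 12; n_eff = number of nonzero differences = 12.
Nonzero differences (with sign): -5, -2, -5, -7, +4, -8, +1, -4, +5, -4, +1, -8
Step 2: Count signs: positive = 4, negative = 8.
Step 3: Under H0: P(positive) = 0.5, so the number of positives S ~ Bin(12, 0.5).
Step 4: Two-sided exact p-value = sum of Bin(12,0.5) probabilities at or below the observed probability = 0.387695.
Step 5: alpha = 0.05. fail to reject H0.

n_eff = 12, pos = 4, neg = 8, p = 0.387695, fail to reject H0.


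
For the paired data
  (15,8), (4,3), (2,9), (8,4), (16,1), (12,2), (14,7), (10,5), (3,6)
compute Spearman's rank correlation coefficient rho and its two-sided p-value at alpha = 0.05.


Step 1: Rank x and y separately (midranks; no ties here).
rank(x): 15->8, 4->3, 2->1, 8->4, 16->9, 12->6, 14->7, 10->5, 3->2
rank(y): 8->8, 3->3, 9->9, 4->4, 1->1, 2->2, 7->7, 5->5, 6->6
Step 2: d_i = R_x(i) - R_y(i); compute d_i^2.
  (8-8)^2=0, (3-3)^2=0, (1-9)^2=64, (4-4)^2=0, (9-1)^2=64, (6-2)^2=16, (7-7)^2=0, (5-5)^2=0, (2-6)^2=16
sum(d^2) = 160.
Step 3: rho = 1 - 6*160 / (9*(9^2 - 1)) = 1 - 960/720 = -0.333333.
Step 4: Under H0, t = rho * sqrt((n-2)/(1-rho^2)) = -0.9354 ~ t(7).
Step 5: Two-sided p-value from the t-distribution with 7 df = 0.380713.
Step 6: alpha = 0.05. fail to reject H0.

rho = -0.3333, p = 0.380713, fail to reject H0 at alpha = 0.05.


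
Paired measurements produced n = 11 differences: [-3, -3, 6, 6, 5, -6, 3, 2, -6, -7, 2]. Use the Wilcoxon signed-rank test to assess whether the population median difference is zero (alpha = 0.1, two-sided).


Step 1: Drop any zero differences (none here) and take |d_i|.
|d| = [3, 3, 6, 6, 5, 6, 3, 2, 6, 7, 2]
Step 2: Midrank |d_i| (ties get averaged ranks).
ranks: |3|->4, |3|->4, |6|->8.5, |6|->8.5, |5|->6, |6|->8.5, |3|->4, |2|->1.5, |6|->8.5, |7|->11, |2|->1.5
Step 3: Attach original signs; sum ranks with positive sign and with negative sign.
W+ = 8.5 + 8.5 + 6 + 4 + 1.5 + 1.5 = 30
W- = 4 + 4 + 8.5 + 8.5 + 11 = 36
(Check: W+ + W- = 66 should equal n(n+1)/2 = 66.)
Step 4: Test statistic W = min(W+, W-) = 30.
Step 5: Ties in |d|, so use the tie-corrected normal approximation.
        E[W] = n(n+1)/4 = 11*12/4 = 33.
        Tie groups: |d|=2 (t=2), |d|=3 (t=3), |d|=6 (t=4); sum(t^3 - t) = 90.
        Var[W] = n(n+1)(2n+1)/24 - sum(t^3-t)/48 = 3036/24 - 90/48 = 124.625.
        z = (W - E[W]) / sqrt(Var[W]) = (30 - 33) / 11.1636 = -0.2687.
        Two-sided p = 2*Phi(z) = 0.788136.
Step 6: alpha = 0.1. fail to reject H0.

W+ = 30, W- = 36, W = min = 30, p = 0.788136, fail to reject H0.


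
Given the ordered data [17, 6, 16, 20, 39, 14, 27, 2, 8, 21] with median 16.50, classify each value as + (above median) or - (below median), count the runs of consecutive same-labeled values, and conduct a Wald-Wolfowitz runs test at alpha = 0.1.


Step 1: Compute median = 16.50; label A = above, B = below.
Labels in order: ABBAABABBA  (n_A = 5, n_B = 5)
Step 2: Count runs R = 7.
Step 3: Under H0 (random ordering), E[R] = 2*n_A*n_B/(n_A+n_B) + 1 = 2*5*5/10 + 1 = 6.0000.
        Var[R] = 2*n_A*n_B*(2*n_A*n_B - n_A - n_B) / ((n_A+n_B)^2 * (n_A+n_B-1)) = 2000/900 = 2.2222.
        SD[R] = 1.4907.
Step 4: Continuity-corrected z = (R - 0.5 - E[R]) / SD[R] = (7 - 0.5 - 6.0000) / 1.4907 = 0.3354.
Step 5: Two-sided p-value via normal approximation = 2*(1 - Phi(|z|)) = 0.737316.
Step 6: alpha = 0.1. fail to reject H0.

R = 7, z = 0.3354, p = 0.737316, fail to reject H0.


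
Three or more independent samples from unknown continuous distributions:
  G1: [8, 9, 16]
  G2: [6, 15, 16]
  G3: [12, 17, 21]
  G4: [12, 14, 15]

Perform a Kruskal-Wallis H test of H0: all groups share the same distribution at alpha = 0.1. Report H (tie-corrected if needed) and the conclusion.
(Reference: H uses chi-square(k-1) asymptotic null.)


Step 1: Combine all N = 12 observations and assign midranks.
sorted (value, group, rank): (6,G2,1), (8,G1,2), (9,G1,3), (12,G3,4.5), (12,G4,4.5), (14,G4,6), (15,G2,7.5), (15,G4,7.5), (16,G1,9.5), (16,G2,9.5), (17,G3,11), (21,G3,12)
Step 2: Sum ranks within each group.
R_1 = 14.5 (n_1 = 3)
R_2 = 18 (n_2 = 3)
R_3 = 27.5 (n_3 = 3)
R_4 = 18 (n_4 = 3)
Step 3: H = 12/(N(N+1)) * sum(R_i^2/n_i) - 3(N+1)
     = 12/(12*13) * (14.5^2/3 + 18^2/3 + 27.5^2/3 + 18^2/3) - 3*13
     = 0.076923 * 538.167 - 39
     = 2.397436.
Step 4: Ties present; correction factor C = 1 - 18/(12^3 - 12) = 0.989510. Corrected H = 2.397436 / 0.989510 = 2.422850.
Step 5: Under H0, H ~ chi^2(3); p-value = 0.489395.
Step 6: alpha = 0.1. fail to reject H0.

H = 2.4229, df = 3, p = 0.489395, fail to reject H0.


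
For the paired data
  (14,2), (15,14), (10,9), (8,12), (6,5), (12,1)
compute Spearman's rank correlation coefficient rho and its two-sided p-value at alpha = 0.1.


Step 1: Rank x and y separately (midranks; no ties here).
rank(x): 14->5, 15->6, 10->3, 8->2, 6->1, 12->4
rank(y): 2->2, 14->6, 9->4, 12->5, 5->3, 1->1
Step 2: d_i = R_x(i) - R_y(i); compute d_i^2.
  (5-2)^2=9, (6-6)^2=0, (3-4)^2=1, (2-5)^2=9, (1-3)^2=4, (4-1)^2=9
sum(d^2) = 32.
Step 3: rho = 1 - 6*32 / (6*(6^2 - 1)) = 1 - 192/210 = 0.085714.
Step 4: Under H0, t = rho * sqrt((n-2)/(1-rho^2)) = 0.1721 ~ t(4).
Step 5: Two-sided p-value from the t-distribution with 4 df = 0.871743.
Step 6: alpha = 0.1. fail to reject H0.

rho = 0.0857, p = 0.871743, fail to reject H0 at alpha = 0.1.


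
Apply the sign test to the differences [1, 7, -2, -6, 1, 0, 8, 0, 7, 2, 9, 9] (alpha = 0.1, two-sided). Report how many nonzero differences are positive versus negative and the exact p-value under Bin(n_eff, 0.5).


Step 1: Discard zero differences. Original n = 12; n_eff = number of nonzero differences = 10.
Nonzero differences (with sign): +1, +7, -2, -6, +1, +8, +7, +2, +9, +9
Step 2: Count signs: positive = 8, negative = 2.
Step 3: Under H0: P(positive) = 0.5, so the number of positives S ~ Bin(10, 0.5).
Step 4: Two-sided exact p-value = sum of Bin(10,0.5) probabilities at or below the observed probability = 0.109375.
Step 5: alpha = 0.1. fail to reject H0.

n_eff = 10, pos = 8, neg = 2, p = 0.109375, fail to reject H0.


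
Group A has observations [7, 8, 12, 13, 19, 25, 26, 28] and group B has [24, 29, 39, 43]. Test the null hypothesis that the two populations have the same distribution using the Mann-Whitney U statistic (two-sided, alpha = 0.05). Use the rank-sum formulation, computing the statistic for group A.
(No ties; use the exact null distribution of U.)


Step 1: Combine and sort all 12 observations; assign midranks.
sorted (value, group): (7,X), (8,X), (12,X), (13,X), (19,X), (24,Y), (25,X), (26,X), (28,X), (29,Y), (39,Y), (43,Y)
ranks: 7->1, 8->2, 12->3, 13->4, 19->5, 24->6, 25->7, 26->8, 28->9, 29->10, 39->11, 43->12
Step 2: Rank sum for X: R1 = 1 + 2 + 3 + 4 + 5 + 7 + 8 + 9 = 39.
Step 3: U_X = R1 - n1(n1+1)/2 = 39 - 8*9/2 = 39 - 36 = 3.
       U_Y = n1*n2 - U_X = 32 - 3 = 29.
Step 4: No ties, so the exact null distribution of U (based on enumerating the C(12,8) = 495 equally likely rank assignments) gives the two-sided p-value.
Step 5: p-value = 0.028283; compare to alpha = 0.05. reject H0.

U_X = 3, p = 0.028283, reject H0 at alpha = 0.05.


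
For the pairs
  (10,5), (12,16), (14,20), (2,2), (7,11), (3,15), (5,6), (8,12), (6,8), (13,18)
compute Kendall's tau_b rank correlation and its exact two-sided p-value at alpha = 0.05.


Step 1: Enumerate the 45 unordered pairs (i,j) with i<j and classify each by sign(x_j-x_i) * sign(y_j-y_i).
  (1,2):dx=+2,dy=+11->C; (1,3):dx=+4,dy=+15->C; (1,4):dx=-8,dy=-3->C; (1,5):dx=-3,dy=+6->D
  (1,6):dx=-7,dy=+10->D; (1,7):dx=-5,dy=+1->D; (1,8):dx=-2,dy=+7->D; (1,9):dx=-4,dy=+3->D
  (1,10):dx=+3,dy=+13->C; (2,3):dx=+2,dy=+4->C; (2,4):dx=-10,dy=-14->C; (2,5):dx=-5,dy=-5->C
  (2,6):dx=-9,dy=-1->C; (2,7):dx=-7,dy=-10->C; (2,8):dx=-4,dy=-4->C; (2,9):dx=-6,dy=-8->C
  (2,10):dx=+1,dy=+2->C; (3,4):dx=-12,dy=-18->C; (3,5):dx=-7,dy=-9->C; (3,6):dx=-11,dy=-5->C
  (3,7):dx=-9,dy=-14->C; (3,8):dx=-6,dy=-8->C; (3,9):dx=-8,dy=-12->C; (3,10):dx=-1,dy=-2->C
  (4,5):dx=+5,dy=+9->C; (4,6):dx=+1,dy=+13->C; (4,7):dx=+3,dy=+4->C; (4,8):dx=+6,dy=+10->C
  (4,9):dx=+4,dy=+6->C; (4,10):dx=+11,dy=+16->C; (5,6):dx=-4,dy=+4->D; (5,7):dx=-2,dy=-5->C
  (5,8):dx=+1,dy=+1->C; (5,9):dx=-1,dy=-3->C; (5,10):dx=+6,dy=+7->C; (6,7):dx=+2,dy=-9->D
  (6,8):dx=+5,dy=-3->D; (6,9):dx=+3,dy=-7->D; (6,10):dx=+10,dy=+3->C; (7,8):dx=+3,dy=+6->C
  (7,9):dx=+1,dy=+2->C; (7,10):dx=+8,dy=+12->C; (8,9):dx=-2,dy=-4->C; (8,10):dx=+5,dy=+6->C
  (9,10):dx=+7,dy=+10->C
Step 2: C = 36, D = 9, total pairs = 45.
Step 3: tau = (C - D)/(n(n-1)/2) = (36 - 9)/45 = 0.600000.
Step 4: Exact two-sided p-value (enumerate n! = 3628800 permutations of y under H0): p = 0.016666.
Step 5: alpha = 0.05. reject H0.

tau_b = 0.6000 (C=36, D=9), p = 0.016666, reject H0.


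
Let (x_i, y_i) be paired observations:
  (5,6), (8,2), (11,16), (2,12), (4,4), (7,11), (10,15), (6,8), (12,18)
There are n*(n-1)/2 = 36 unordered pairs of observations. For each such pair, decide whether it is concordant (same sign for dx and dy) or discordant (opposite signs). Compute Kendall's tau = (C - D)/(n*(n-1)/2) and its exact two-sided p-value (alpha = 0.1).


Step 1: Enumerate the 36 unordered pairs (i,j) with i<j and classify each by sign(x_j-x_i) * sign(y_j-y_i).
  (1,2):dx=+3,dy=-4->D; (1,3):dx=+6,dy=+10->C; (1,4):dx=-3,dy=+6->D; (1,5):dx=-1,dy=-2->C
  (1,6):dx=+2,dy=+5->C; (1,7):dx=+5,dy=+9->C; (1,8):dx=+1,dy=+2->C; (1,9):dx=+7,dy=+12->C
  (2,3):dx=+3,dy=+14->C; (2,4):dx=-6,dy=+10->D; (2,5):dx=-4,dy=+2->D; (2,6):dx=-1,dy=+9->D
  (2,7):dx=+2,dy=+13->C; (2,8):dx=-2,dy=+6->D; (2,9):dx=+4,dy=+16->C; (3,4):dx=-9,dy=-4->C
  (3,5):dx=-7,dy=-12->C; (3,6):dx=-4,dy=-5->C; (3,7):dx=-1,dy=-1->C; (3,8):dx=-5,dy=-8->C
  (3,9):dx=+1,dy=+2->C; (4,5):dx=+2,dy=-8->D; (4,6):dx=+5,dy=-1->D; (4,7):dx=+8,dy=+3->C
  (4,8):dx=+4,dy=-4->D; (4,9):dx=+10,dy=+6->C; (5,6):dx=+3,dy=+7->C; (5,7):dx=+6,dy=+11->C
  (5,8):dx=+2,dy=+4->C; (5,9):dx=+8,dy=+14->C; (6,7):dx=+3,dy=+4->C; (6,8):dx=-1,dy=-3->C
  (6,9):dx=+5,dy=+7->C; (7,8):dx=-4,dy=-7->C; (7,9):dx=+2,dy=+3->C; (8,9):dx=+6,dy=+10->C
Step 2: C = 27, D = 9, total pairs = 36.
Step 3: tau = (C - D)/(n(n-1)/2) = (27 - 9)/36 = 0.500000.
Step 4: Exact two-sided p-value (enumerate n! = 362880 permutations of y under H0): p = 0.075176.
Step 5: alpha = 0.1. reject H0.

tau_b = 0.5000 (C=27, D=9), p = 0.075176, reject H0.


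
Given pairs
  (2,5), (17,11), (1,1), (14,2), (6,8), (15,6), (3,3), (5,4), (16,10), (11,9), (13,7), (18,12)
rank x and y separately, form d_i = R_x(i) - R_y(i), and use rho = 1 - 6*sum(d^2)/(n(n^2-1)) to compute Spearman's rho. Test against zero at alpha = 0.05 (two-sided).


Step 1: Rank x and y separately (midranks; no ties here).
rank(x): 2->2, 17->11, 1->1, 14->8, 6->5, 15->9, 3->3, 5->4, 16->10, 11->6, 13->7, 18->12
rank(y): 5->5, 11->11, 1->1, 2->2, 8->8, 6->6, 3->3, 4->4, 10->10, 9->9, 7->7, 12->12
Step 2: d_i = R_x(i) - R_y(i); compute d_i^2.
  (2-5)^2=9, (11-11)^2=0, (1-1)^2=0, (8-2)^2=36, (5-8)^2=9, (9-6)^2=9, (3-3)^2=0, (4-4)^2=0, (10-10)^2=0, (6-9)^2=9, (7-7)^2=0, (12-12)^2=0
sum(d^2) = 72.
Step 3: rho = 1 - 6*72 / (12*(12^2 - 1)) = 1 - 432/1716 = 0.748252.
Step 4: Under H0, t = rho * sqrt((n-2)/(1-rho^2)) = 3.5667 ~ t(10).
Step 5: Two-sided p-value from the t-distribution with 10 df = 0.005124.
Step 6: alpha = 0.05. reject H0.

rho = 0.7483, p = 0.005124, reject H0 at alpha = 0.05.


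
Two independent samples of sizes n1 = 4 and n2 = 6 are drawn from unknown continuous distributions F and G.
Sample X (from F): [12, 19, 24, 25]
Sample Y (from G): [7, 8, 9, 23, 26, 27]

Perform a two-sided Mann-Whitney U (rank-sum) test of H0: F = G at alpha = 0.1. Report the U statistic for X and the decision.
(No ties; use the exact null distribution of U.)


Step 1: Combine and sort all 10 observations; assign midranks.
sorted (value, group): (7,Y), (8,Y), (9,Y), (12,X), (19,X), (23,Y), (24,X), (25,X), (26,Y), (27,Y)
ranks: 7->1, 8->2, 9->3, 12->4, 19->5, 23->6, 24->7, 25->8, 26->9, 27->10
Step 2: Rank sum for X: R1 = 4 + 5 + 7 + 8 = 24.
Step 3: U_X = R1 - n1(n1+1)/2 = 24 - 4*5/2 = 24 - 10 = 14.
       U_Y = n1*n2 - U_X = 24 - 14 = 10.
Step 4: No ties, so the exact null distribution of U (based on enumerating the C(10,4) = 210 equally likely rank assignments) gives the two-sided p-value.
Step 5: p-value = 0.761905; compare to alpha = 0.1. fail to reject H0.

U_X = 14, p = 0.761905, fail to reject H0 at alpha = 0.1.


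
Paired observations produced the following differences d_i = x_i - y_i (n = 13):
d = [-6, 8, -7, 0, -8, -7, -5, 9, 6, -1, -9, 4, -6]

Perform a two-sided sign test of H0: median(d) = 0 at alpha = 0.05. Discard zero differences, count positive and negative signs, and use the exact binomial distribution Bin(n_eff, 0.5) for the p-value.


Step 1: Discard zero differences. Original n = 13; n_eff = number of nonzero differences = 12.
Nonzero differences (with sign): -6, +8, -7, -8, -7, -5, +9, +6, -1, -9, +4, -6
Step 2: Count signs: positive = 4, negative = 8.
Step 3: Under H0: P(positive) = 0.5, so the number of positives S ~ Bin(12, 0.5).
Step 4: Two-sided exact p-value = sum of Bin(12,0.5) probabilities at or below the observed probability = 0.387695.
Step 5: alpha = 0.05. fail to reject H0.

n_eff = 12, pos = 4, neg = 8, p = 0.387695, fail to reject H0.


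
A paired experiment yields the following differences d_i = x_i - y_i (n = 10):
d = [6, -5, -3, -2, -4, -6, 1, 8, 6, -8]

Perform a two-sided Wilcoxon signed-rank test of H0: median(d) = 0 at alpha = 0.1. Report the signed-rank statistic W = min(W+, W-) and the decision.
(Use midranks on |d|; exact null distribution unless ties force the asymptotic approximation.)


Step 1: Drop any zero differences (none here) and take |d_i|.
|d| = [6, 5, 3, 2, 4, 6, 1, 8, 6, 8]
Step 2: Midrank |d_i| (ties get averaged ranks).
ranks: |6|->7, |5|->5, |3|->3, |2|->2, |4|->4, |6|->7, |1|->1, |8|->9.5, |6|->7, |8|->9.5
Step 3: Attach original signs; sum ranks with positive sign and with negative sign.
W+ = 7 + 1 + 9.5 + 7 = 24.5
W- = 5 + 3 + 2 + 4 + 7 + 9.5 = 30.5
(Check: W+ + W- = 55 should equal n(n+1)/2 = 55.)
Step 4: Test statistic W = min(W+, W-) = 24.5.
Step 5: Ties in |d|, so use the tie-corrected normal approximation.
        E[W] = n(n+1)/4 = 10*11/4 = 27.5.
        Tie groups: |d|=6 (t=3), |d|=8 (t=2); sum(t^3 - t) = 30.
        Var[W] = n(n+1)(2n+1)/24 - sum(t^3-t)/48 = 2310/24 - 30/48 = 95.625.
        z = (W - E[W]) / sqrt(Var[W]) = (24.5 - 27.5) / 9.7788 = -0.3068.
        Two-sided p = 2*Phi(z) = 0.759006.
Step 6: alpha = 0.1. fail to reject H0.

W+ = 24.5, W- = 30.5, W = min = 24.5, p = 0.759006, fail to reject H0.


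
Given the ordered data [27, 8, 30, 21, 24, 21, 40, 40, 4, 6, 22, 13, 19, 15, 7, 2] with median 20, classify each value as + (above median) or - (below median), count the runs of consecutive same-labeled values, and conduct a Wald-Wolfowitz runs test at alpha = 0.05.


Step 1: Compute median = 20; label A = above, B = below.
Labels in order: ABAAAAAABBABBBBB  (n_A = 8, n_B = 8)
Step 2: Count runs R = 6.
Step 3: Under H0 (random ordering), E[R] = 2*n_A*n_B/(n_A+n_B) + 1 = 2*8*8/16 + 1 = 9.0000.
        Var[R] = 2*n_A*n_B*(2*n_A*n_B - n_A - n_B) / ((n_A+n_B)^2 * (n_A+n_B-1)) = 14336/3840 = 3.7333.
        SD[R] = 1.9322.
Step 4: Continuity-corrected z = (R + 0.5 - E[R]) / SD[R] = (6 + 0.5 - 9.0000) / 1.9322 = -1.2939.
Step 5: Two-sided p-value via normal approximation = 2*(1 - Phi(|z|)) = 0.195709.
Step 6: alpha = 0.05. fail to reject H0.

R = 6, z = -1.2939, p = 0.195709, fail to reject H0.
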